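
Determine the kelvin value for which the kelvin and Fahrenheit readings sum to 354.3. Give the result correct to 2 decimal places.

Let K be the kelvin reading. The Fahrenheit reading is F = 1.8·K - 459.67.
Require K + F = 354.3: (2.8)·K - 459.67 = 354.3.
K = (354.3 + 459.67) / (2.8) = 290.70.

290.70 K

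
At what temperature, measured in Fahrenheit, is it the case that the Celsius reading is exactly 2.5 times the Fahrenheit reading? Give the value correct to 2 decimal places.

-9.14°F

Let F be the Fahrenheit reading. The Celsius reading is C = 5/9·F - 17.7778.
Require C = 2.5·F: 5/9·F - 17.7778 = 2.5·F.
(-35/18)·F = 17.7778  ⇒  F = -9.14.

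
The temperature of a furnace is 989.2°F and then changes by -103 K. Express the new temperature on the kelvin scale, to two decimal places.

Initial temperature in Celsius: (989.2 - 32) × 5/9 = 531.7778°C.
The 103 K change is an interval; Kelvin and Celsius degrees are the same size, so ΔC = -103°C.
Final Celsius temperature: 531.7778 - 103.0000 = 428.7778°C.
In kelvin: 428.7778 + 273.15 = 701.93 K.

701.93 K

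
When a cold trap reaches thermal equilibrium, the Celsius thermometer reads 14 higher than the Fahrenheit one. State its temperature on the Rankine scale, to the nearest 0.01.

Let x be the Fahrenheit reading; then the Celsius reading is 5/9·x - 17.7778.
(5/9·x - 17.7778) - x = 14  ⇒  (-4/9)·x = 31.7778  ⇒  x = -71.5000°F.
In Celsius: (-71.5 - 32) × 5/9 = -57.5000°C.
In Rankine: -57.5000 × 1.8 + 491.67 = 388.17°R.

388.17°R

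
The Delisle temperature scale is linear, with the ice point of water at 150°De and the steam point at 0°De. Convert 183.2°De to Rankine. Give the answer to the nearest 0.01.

Linear interpolation between the fixed points: C = (183.2 - 150) × 100 / (0 - 150) = -22.1333°C.
Then -22.1333 × 1.8 + 491.67 = 451.83°R.

451.83°R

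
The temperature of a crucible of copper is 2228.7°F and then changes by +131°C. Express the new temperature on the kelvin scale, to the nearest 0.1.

Initial temperature in Celsius: (2228.7 - 32) × 5/9 = 1220.3889°C.
Final Celsius temperature: 1220.3889 + 131.0000 = 1351.3889°C.
In kelvin: 1351.3889 + 273.15 = 1624.5 K.

1624.5 K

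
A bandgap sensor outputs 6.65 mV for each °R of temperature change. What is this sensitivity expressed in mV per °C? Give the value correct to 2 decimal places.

11.97 mV per °C

Since only a temperature interval is involved, the additive offset between the scales drops out.
A change of 1°C is a change of 1.8°R, so per °C the value is 6.65 × 1.8 = 11.97.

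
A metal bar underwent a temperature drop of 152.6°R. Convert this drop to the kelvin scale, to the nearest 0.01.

84.78 K

Only the scale ratio 5/9 matters for a change in temperature.
152.6 × 5/9 = 84.78.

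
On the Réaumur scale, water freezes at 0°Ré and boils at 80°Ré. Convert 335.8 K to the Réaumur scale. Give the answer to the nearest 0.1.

50.1°Ré

First in Celsius: 335.8 - 273.15 = 62.6500°C.
Linearly onto the Réaumur scale: 0 + (62.6500 / 100) × (80 - 0) = 50.1°Ré.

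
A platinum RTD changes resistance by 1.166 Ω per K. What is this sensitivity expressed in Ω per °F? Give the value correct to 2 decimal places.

0.65 Ω per °F

Since only a temperature interval is involved, the additive offset between the scales drops out.
A change of 1°F is a change of 5/9 K, so per °F the value is 1.166 × 5/9 = 0.65.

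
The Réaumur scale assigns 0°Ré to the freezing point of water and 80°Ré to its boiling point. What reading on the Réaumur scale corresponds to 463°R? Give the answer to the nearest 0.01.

First in Celsius: (463 - 491.67) × 5/9 = -15.9278°C.
Linearly onto the Réaumur scale: 0 + (-15.9278 / 100) × (80 - 0) = -12.74°Ré.

-12.74°Ré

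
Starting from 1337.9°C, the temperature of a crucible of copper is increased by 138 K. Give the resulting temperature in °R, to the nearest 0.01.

3148.29°R

The 138 K change is an interval; Kelvin and Celsius degrees are the same size, so ΔC = +138°C.
Final Celsius temperature: 1337.9000 + 138.0000 = 1475.9000°C.
In Rankine: 1475.9000 × 1.8 + 491.67 = 3148.29°R.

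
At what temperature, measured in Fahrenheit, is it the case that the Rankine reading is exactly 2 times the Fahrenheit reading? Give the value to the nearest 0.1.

459.7°F

Let F be the Fahrenheit reading. The Rankine reading is R = 1·F + 459.67.
Require R = 2·F: 1·F + 459.67 = 2·F.
(-1)·F = -459.67  ⇒  F = 459.7.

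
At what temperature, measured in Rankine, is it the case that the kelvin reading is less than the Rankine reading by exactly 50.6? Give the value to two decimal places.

Let R be the Rankine reading. The kelvin reading is K = 5/9·R.
Require K - R = -50.6: (-4/9)·R = -50.6.
R = (-50.6) / (-4/9) = 113.85.

113.85°R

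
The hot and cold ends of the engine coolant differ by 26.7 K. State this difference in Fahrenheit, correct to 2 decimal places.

An interval of 1 K corresponds to 1.8°F.
26.7 × 1.8 = 48.06.

48.06°F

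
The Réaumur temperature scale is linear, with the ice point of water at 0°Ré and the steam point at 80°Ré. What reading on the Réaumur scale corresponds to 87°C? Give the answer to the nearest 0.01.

69.60°Ré

Linearly onto the Réaumur scale: 0 + (87.0000 / 100) × (80 - 0) = 69.60°Ré.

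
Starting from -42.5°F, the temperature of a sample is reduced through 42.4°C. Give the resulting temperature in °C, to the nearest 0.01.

-83.79°C

Initial temperature in Celsius: (-42.5 - 32) × 5/9 = -41.3889°C.
Final Celsius temperature: -41.3889 - 42.4000 = -83.7889°C.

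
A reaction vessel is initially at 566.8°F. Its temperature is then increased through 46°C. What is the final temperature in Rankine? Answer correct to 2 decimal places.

Initial temperature in Celsius: (566.8 - 32) × 5/9 = 297.1111°C.
Final Celsius temperature: 297.1111 + 46.0000 = 343.1111°C.
In Rankine: 343.1111 × 1.8 + 491.67 = 1109.27°R.

1109.27°R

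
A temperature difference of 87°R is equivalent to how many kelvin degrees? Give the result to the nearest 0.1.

48.3 K

For a temperature interval the offset drops out; only the factor 5/9 applies.
87 × 5/9 = 48.3.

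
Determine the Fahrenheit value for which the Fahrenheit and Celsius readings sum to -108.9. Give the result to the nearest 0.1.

Let F be the Fahrenheit reading. The Celsius reading is C = 5/9·F - 17.7778.
Require F + C = -108.9: (14/9)·F - 17.7778 = -108.9.
F = (-108.9 + 17.7778) / (14/9) = -58.6.

-58.6°F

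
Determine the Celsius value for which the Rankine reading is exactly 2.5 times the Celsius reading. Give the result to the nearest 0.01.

Let C be the Celsius reading. The Rankine reading is R = 1.8·C + 491.67.
Require R = 2.5·C: 1.8·C + 491.67 = 2.5·C.
(-0.7)·C = -491.67  ⇒  C = 702.39.

702.39°C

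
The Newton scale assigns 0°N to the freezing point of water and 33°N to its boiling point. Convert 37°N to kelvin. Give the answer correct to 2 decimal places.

Linear interpolation between the fixed points: C = (37 - 0) × 100 / (33 - 0) = 112.1212°C.
Then 112.1212 + 273.15 = 385.27 K.

385.27 K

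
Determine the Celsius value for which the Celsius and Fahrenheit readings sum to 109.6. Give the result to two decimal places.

27.71°C

Let C be the Celsius reading. The Fahrenheit reading is F = 1.8·C + 32.
Require C + F = 109.6: (2.8)·C + 32 = 109.6.
C = (109.6 - 32) / (2.8) = 27.71.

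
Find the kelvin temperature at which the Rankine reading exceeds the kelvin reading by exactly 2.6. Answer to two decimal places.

Let K be the kelvin reading. The Rankine reading is R = 1.8·K.
Require R - K = 2.6: (0.8)·K = 2.6.
K = (2.6) / (0.8) = 3.25.

3.25 K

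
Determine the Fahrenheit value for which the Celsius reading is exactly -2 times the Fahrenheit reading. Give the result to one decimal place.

Let F be the Fahrenheit reading. The Celsius reading is C = 5/9·F - 17.7778.
Require C = -2·F: 5/9·F - 17.7778 = -2·F.
(23/9)·F = 17.7778  ⇒  F = 7.0.

7.0°F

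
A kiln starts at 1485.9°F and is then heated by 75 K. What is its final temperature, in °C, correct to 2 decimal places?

Initial temperature in Celsius: (1485.9 - 32) × 5/9 = 807.7222°C.
The 75 K change is an interval; Kelvin and Celsius degrees are the same size, so ΔC = +75°C.
Final Celsius temperature: 807.7222 + 75.0000 = 882.7222°C.

882.72°C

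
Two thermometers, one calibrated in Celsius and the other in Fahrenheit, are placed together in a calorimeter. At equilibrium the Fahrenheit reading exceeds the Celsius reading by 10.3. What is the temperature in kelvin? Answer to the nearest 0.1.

246.0 K

Let x be the Celsius reading; then the Fahrenheit reading is 1.8·x + 32.
(1.8·x + 32) - x = 10.3  ⇒  (0.8)·x = -21.7  ⇒  x = -27.1250°C.
In kelvin: -27.1250 + 273.15 = 246.0 K.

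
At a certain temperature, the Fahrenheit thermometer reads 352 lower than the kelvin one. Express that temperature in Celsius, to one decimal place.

Let x be the kelvin reading; then the Fahrenheit reading is 1.8·x - 459.67.
(1.8·x - 459.67) - x = -352  ⇒  (0.8)·x = 107.67  ⇒  x = 134.5875 K.
In Celsius: 134.5875 - 273.15 = -138.6°C.

-138.6°C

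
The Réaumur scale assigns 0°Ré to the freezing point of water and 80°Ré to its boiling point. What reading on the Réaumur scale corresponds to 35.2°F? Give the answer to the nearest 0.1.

First in Celsius: (35.2 - 32) × 5/9 = 1.7778°C.
Linearly onto the Réaumur scale: 0 + (1.7778 / 100) × (80 - 0) = 1.4°Ré.

1.4°Ré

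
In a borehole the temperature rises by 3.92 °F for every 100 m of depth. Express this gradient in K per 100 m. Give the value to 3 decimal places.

2.178 K/100 m

Since only a temperature interval is involved, the additive offset between the scales drops out.
A change of 1°F is a change of 5/9 K, so 3.92 × 5/9 = 2.178.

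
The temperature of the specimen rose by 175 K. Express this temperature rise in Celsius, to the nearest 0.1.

Kelvin and Celsius degrees are the same size, so the interval is unchanged: 175.0.

175.0°C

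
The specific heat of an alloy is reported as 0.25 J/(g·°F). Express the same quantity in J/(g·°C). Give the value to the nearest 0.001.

0.450 J/(g·°C)

The quantity depends on a temperature interval, so only the ratio of degree sizes applies; the offset between the scales is irrelevant.
A change of 1°C is a change of 1.8°F, so per °C the value is 0.25 × 1.8 = 0.450.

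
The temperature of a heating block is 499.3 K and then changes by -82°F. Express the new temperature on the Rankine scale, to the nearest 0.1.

816.7°R

Initial temperature in Celsius: 499.3 - 273.15 = 226.1500°C.
The 82°F change is an interval, so only the factor 5/9 applies: -82 × 5/9 = -45.5556°C.
Final Celsius temperature: 226.1500 - 45.5556 = 180.5944°C.
In Rankine: 180.5944 × 1.8 + 491.67 = 816.7°R.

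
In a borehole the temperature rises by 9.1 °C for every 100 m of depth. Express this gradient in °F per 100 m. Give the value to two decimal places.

16.38 °F/100 m

Since only a temperature interval is involved, the additive offset between the scales drops out.
A change of 1°C is a change of 1.8°F, so 9.1 × 1.8 = 16.38.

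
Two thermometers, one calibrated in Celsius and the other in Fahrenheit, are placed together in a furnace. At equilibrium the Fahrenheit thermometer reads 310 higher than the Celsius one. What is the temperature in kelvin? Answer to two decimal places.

620.65 K

Let x be the Celsius reading; then the Fahrenheit reading is 1.8·x + 32.
(1.8·x + 32) - x = 310  ⇒  (0.8)·x = 278  ⇒  x = 347.5000°C.
In kelvin: 347.5000 + 273.15 = 620.65 K.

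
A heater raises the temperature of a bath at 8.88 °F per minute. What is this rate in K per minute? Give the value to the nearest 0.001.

4.933 K/minute

Since only a temperature interval is involved, the additive offset between the scales drops out.
A change of 1°F is a change of 5/9 K, so 8.88 × 5/9 = 4.933.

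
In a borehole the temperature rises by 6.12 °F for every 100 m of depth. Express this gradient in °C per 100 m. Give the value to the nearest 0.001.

The quantity depends on a temperature interval, so only the ratio of degree sizes applies; the offset between the scales is irrelevant.
A change of 1°F is a change of 5/9°C, so 6.12 × 5/9 = 3.400.

3.400 °C/100 m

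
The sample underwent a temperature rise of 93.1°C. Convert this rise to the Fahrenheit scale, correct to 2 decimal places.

Only the scale ratio 1.8 matters for a change in temperature.
93.1 × 1.8 = 167.58.

167.58°F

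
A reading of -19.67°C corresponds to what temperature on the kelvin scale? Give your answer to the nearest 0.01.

In kelvin: -19.6700 + 273.15 = 253.48 K.

253.48 K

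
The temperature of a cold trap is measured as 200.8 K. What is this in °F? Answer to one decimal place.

-98.2°F

In Celsius: 200.8 - 273.15 = -72.3500°C.
In Fahrenheit: -72.3500 × 1.8 + 32 = -98.2°F.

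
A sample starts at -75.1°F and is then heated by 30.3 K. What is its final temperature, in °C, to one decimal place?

Initial temperature in Celsius: (-75.1 - 32) × 5/9 = -59.5000°C.
The 30.3 K change is an interval; Kelvin and Celsius degrees are the same size, so ΔC = +30.3°C.
Final Celsius temperature: -59.5000 + 30.3000 = -29.2000°C.

-29.2°C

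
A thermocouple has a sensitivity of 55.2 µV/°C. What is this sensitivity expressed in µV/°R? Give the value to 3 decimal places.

The quantity depends on a temperature interval, so only the ratio of degree sizes applies; the offset between the scales is irrelevant.
A change of 1°R is a change of 5/9°C, so per °R the value is 55.2 × 5/9 = 30.667.

30.667 µV/°R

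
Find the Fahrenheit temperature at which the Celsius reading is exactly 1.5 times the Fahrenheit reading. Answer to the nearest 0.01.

Let F be the Fahrenheit reading. The Celsius reading is C = 5/9·F - 17.7778.
Require C = 1.5·F: 5/9·F - 17.7778 = 1.5·F.
(-17/18)·F = 17.7778  ⇒  F = -18.82.

-18.82°F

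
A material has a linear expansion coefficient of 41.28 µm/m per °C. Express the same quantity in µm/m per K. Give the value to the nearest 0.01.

41.28 µm/m per K

Since only a temperature interval is involved, the additive offset between the scales drops out.
A change of 1 K is a change of 1°C, so per K the value is 41.28 × 1 = 41.28.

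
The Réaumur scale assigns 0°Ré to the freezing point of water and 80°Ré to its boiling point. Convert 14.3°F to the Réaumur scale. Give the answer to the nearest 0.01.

First in Celsius: (14.3 - 32) × 5/9 = -9.8333°C.
Linearly onto the Réaumur scale: 0 + (-9.8333 / 100) × (80 - 0) = -7.87°Ré.

-7.87°Ré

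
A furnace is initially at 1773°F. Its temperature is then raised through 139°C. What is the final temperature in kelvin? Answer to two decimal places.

1379.37 K

Initial temperature in Celsius: (1773 - 32) × 5/9 = 967.2222°C.
Final Celsius temperature: 967.2222 + 139.0000 = 1106.2222°C.
In kelvin: 1106.2222 + 273.15 = 1379.37 K.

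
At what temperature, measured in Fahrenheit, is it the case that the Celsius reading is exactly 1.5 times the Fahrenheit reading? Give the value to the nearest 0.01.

-18.82°F

Let F be the Fahrenheit reading. The Celsius reading is C = 5/9·F - 17.7778.
Require C = 1.5·F: 5/9·F - 17.7778 = 1.5·F.
(-17/18)·F = 17.7778  ⇒  F = -18.82.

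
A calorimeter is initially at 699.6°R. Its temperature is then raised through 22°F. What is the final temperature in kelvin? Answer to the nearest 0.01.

400.89 K

Initial temperature in Celsius: (699.6 - 491.67) × 5/9 = 115.5167°C.
The 22°F change is an interval, so only the factor 5/9 applies: +22 × 5/9 = +12.2222°C.
Final Celsius temperature: 115.5167 + 12.2222 = 127.7389°C.
In kelvin: 127.7389 + 273.15 = 400.89 K.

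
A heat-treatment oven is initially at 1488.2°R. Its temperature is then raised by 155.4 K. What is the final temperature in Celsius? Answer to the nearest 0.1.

709.0°C

Initial temperature in Celsius: (1488.2 - 491.67) × 5/9 = 553.6278°C.
The 155.4 K change is an interval; Kelvin and Celsius degrees are the same size, so ΔC = +155.4°C.
Final Celsius temperature: 553.6278 + 155.4000 = 709.0278°C.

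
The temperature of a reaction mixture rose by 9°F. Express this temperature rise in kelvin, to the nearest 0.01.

For a temperature interval the offset drops out; only the factor 5/9 applies.
9 × 5/9 = 5.00.

5.00 K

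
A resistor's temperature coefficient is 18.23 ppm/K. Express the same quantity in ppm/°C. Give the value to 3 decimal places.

18.230 ppm/°C

The quantity depends on a temperature interval, so only the ratio of degree sizes applies; the offset between the scales is irrelevant.
A change of 1°C is a change of 1 K, so per °C the value is 18.23 × 1 = 18.230.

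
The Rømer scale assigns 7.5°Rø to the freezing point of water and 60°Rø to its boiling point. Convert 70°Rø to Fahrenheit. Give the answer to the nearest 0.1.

Linear interpolation between the fixed points: C = (70 - 7.5) × 100 / (60 - 7.5) = 119.0476°C.
Then 119.0476 × 1.8 + 32 = 246.3°F.

246.3°F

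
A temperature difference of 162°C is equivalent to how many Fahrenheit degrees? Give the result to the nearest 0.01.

291.60°F

For a temperature interval the offset drops out; only the factor 1.8 applies.
162 × 1.8 = 291.60.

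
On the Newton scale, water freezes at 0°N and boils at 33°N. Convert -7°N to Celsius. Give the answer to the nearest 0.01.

Linear interpolation between the fixed points: C = (-7 - 0) × 100 / (33 - 0) = -21.2121°C.

-21.21°C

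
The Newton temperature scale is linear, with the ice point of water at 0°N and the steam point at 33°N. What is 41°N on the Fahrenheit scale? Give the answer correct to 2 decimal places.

Linear interpolation between the fixed points: C = (41 - 0) × 100 / (33 - 0) = 124.2424°C.
Then 124.2424 × 1.8 + 32 = 255.64°F.

255.64°F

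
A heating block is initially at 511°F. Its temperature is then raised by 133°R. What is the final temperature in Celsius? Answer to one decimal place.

Initial temperature in Celsius: (511 - 32) × 5/9 = 266.1111°C.
The 133°R change is an interval, so only the factor 5/9 applies: +133 × 5/9 = +73.8889°C.
Final Celsius temperature: 266.1111 + 73.8889 = 340.0000°C.

340.0°C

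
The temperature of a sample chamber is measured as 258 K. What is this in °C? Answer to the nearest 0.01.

In Celsius: 258 - 273.15 = -15.1500°C.

-15.15°C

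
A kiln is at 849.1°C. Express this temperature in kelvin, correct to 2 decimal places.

In kelvin: 849.1000 + 273.15 = 1122.25 K.

1122.25 K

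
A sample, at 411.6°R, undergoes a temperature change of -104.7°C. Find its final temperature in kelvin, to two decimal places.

123.97 K

Initial temperature in Celsius: (411.6 - 491.67) × 5/9 = -44.4833°C.
Final Celsius temperature: -44.4833 - 104.7000 = -149.1833°C.
In kelvin: -149.1833 + 273.15 = 123.97 K.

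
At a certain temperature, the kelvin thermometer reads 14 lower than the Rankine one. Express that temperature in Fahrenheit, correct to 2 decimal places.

-428.17°F

Let x be the Rankine reading; then the kelvin reading is 5/9·x.
(5/9·x) - x = -14  ⇒  (-4/9)·x = -14  ⇒  x = 31.5000°R.
In Celsius: (31.5 - 491.67) × 5/9 = -255.6500°C.
In Fahrenheit: -255.6500 × 1.8 + 32 = -428.17°F.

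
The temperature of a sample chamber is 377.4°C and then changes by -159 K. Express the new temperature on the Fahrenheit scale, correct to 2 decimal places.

The 159 K change is an interval; Kelvin and Celsius degrees are the same size, so ΔC = -159°C.
Final Celsius temperature: 377.4000 - 159.0000 = 218.4000°C.
In Fahrenheit: 218.4000 × 1.8 + 32 = 425.12°F.

425.12°F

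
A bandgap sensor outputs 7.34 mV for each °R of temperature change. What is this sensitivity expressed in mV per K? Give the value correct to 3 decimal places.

13.212 mV per K

Since only a temperature interval is involved, the additive offset between the scales drops out.
A change of 1 K is a change of 1.8°R, so per K the value is 7.34 × 1.8 = 13.212.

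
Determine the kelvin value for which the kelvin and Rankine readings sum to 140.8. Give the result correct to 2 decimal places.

Let K be the kelvin reading. The Rankine reading is R = 1.8·K.
Require K + R = 140.8: (2.8)·K = 140.8.
K = (140.8) / (2.8) = 50.29.

50.29 K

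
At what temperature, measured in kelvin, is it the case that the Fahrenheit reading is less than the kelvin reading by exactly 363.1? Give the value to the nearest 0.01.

Let K be the kelvin reading. The Fahrenheit reading is F = 1.8·K - 459.67.
Require F - K = -363.1: (0.8)·K - 459.67 = -363.1.
K = (-363.1 + 459.67) / (0.8) = 120.71.

120.71 K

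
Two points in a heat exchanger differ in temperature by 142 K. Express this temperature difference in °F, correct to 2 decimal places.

For a temperature interval the offset drops out; only the factor 1.8 applies.
142 × 1.8 = 255.60.

255.60°F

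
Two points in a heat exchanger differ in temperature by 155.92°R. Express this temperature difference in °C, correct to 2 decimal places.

86.62°C

An interval of 1°R corresponds to 5/9°C.
155.92 × 5/9 = 86.62.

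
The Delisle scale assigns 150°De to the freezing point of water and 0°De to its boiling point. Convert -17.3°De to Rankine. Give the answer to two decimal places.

692.43°R

Linear interpolation between the fixed points: C = (-17.3 - 150) × 100 / (0 - 150) = 111.5333°C.
Then 111.5333 × 1.8 + 491.67 = 692.43°R.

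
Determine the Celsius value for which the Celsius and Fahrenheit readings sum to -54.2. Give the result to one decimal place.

Let C be the Celsius reading. The Fahrenheit reading is F = 1.8·C + 32.
Require C + F = -54.2: (2.8)·C + 32 = -54.2.
C = (-54.2 - 32) / (2.8) = -30.8.

-30.8°C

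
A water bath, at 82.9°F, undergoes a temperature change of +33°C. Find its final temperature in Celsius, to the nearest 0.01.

61.28°C

Initial temperature in Celsius: (82.9 - 32) × 5/9 = 28.2778°C.
Final Celsius temperature: 28.2778 + 33.0000 = 61.2778°C.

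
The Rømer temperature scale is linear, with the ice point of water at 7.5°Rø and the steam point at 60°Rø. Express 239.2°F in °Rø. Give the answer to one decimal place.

67.9°Rø

First in Celsius: (239.2 - 32) × 5/9 = 115.1111°C.
Linearly onto the Rømer scale: 7.5 + (115.1111 / 100) × (60 - 7.5) = 67.9°Rø.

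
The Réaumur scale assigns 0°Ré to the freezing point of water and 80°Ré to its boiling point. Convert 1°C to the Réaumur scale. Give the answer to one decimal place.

Linearly onto the Réaumur scale: 0 + (1.0000 / 100) × (80 - 0) = 0.8°Ré.

0.8°Ré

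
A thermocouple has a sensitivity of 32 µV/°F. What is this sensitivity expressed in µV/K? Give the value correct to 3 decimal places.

57.600 µV/K

Since only a temperature interval is involved, the additive offset between the scales drops out.
A change of 1 K is a change of 1.8°F, so per K the value is 32 × 1.8 = 57.600.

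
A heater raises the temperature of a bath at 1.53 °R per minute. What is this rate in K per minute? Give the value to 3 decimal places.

Since only a temperature interval is involved, the additive offset between the scales drops out.
A change of 1°R is a change of 5/9 K, so 1.53 × 5/9 = 0.850.

0.850 K/minute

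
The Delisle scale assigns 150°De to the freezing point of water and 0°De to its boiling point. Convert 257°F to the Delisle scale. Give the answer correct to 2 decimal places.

First in Celsius: (257 - 32) × 5/9 = 125.0000°C.
Linearly onto the Delisle scale: 150 + (125.0000 / 100) × (0 - 150) = -37.50°De.

-37.50°De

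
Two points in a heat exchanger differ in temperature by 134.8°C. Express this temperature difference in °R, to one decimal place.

242.6°R

Only the scale ratio 1.8 matters for a change in temperature.
134.8 × 1.8 = 242.6.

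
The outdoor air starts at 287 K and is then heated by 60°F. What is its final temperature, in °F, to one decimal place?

116.9°F

Initial temperature in Celsius: 287 - 273.15 = 13.8500°C.
The 60°F change is an interval, so only the factor 5/9 applies: +60 × 5/9 = +33.3333°C.
Final Celsius temperature: 13.8500 + 33.3333 = 47.1833°C.
In Fahrenheit: 47.1833 × 1.8 + 32 = 116.9°F.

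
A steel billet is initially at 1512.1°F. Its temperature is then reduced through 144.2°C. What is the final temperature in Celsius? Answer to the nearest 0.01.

678.08°C

Initial temperature in Celsius: (1512.1 - 32) × 5/9 = 822.2778°C.
Final Celsius temperature: 822.2778 - 144.2000 = 678.0778°C.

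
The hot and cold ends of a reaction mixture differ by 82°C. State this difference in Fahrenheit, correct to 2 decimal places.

For a temperature interval the offset drops out; only the factor 1.8 applies.
82 × 1.8 = 147.60.

147.60°F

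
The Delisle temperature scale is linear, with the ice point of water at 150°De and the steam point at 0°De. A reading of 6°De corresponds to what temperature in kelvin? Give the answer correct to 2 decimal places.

369.15 K

Linear interpolation between the fixed points: C = (6 - 150) × 100 / (0 - 150) = 96.0000°C.
Then 96.0000 + 273.15 = 369.15 K.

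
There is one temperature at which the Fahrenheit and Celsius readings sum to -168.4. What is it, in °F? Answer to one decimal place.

Let F be the Fahrenheit reading. The Celsius reading is C = 5/9·F - 17.7778.
Require F + C = -168.4: (14/9)·F - 17.7778 = -168.4.
F = (-168.4 + 17.7778) / (14/9) = -96.8.

-96.8°F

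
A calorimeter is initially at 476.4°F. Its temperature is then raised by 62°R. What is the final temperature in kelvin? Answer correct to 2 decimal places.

Initial temperature in Celsius: (476.4 - 32) × 5/9 = 246.8889°C.
The 62°R change is an interval, so only the factor 5/9 applies: +62 × 5/9 = +34.4444°C.
Final Celsius temperature: 246.8889 + 34.4444 = 281.3333°C.
In kelvin: 281.3333 + 273.15 = 554.48 K.

554.48 K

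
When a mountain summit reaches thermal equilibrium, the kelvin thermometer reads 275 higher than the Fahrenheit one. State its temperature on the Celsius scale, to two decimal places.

Let x be the Fahrenheit reading; then the kelvin reading is 5/9·x + 255.372.
(5/9·x + 255.372) - x = 275  ⇒  (-4/9)·x = 19.6278  ⇒  x = -44.1625°F.
In Celsius: (-44.1625 - 32) × 5/9 = -42.31°C.

-42.31°C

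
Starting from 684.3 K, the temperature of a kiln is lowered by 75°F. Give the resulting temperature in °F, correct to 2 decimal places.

Initial temperature in Celsius: 684.3 - 273.15 = 411.1500°C.
The 75°F change is an interval, so only the factor 5/9 applies: -75 × 5/9 = -41.6667°C.
Final Celsius temperature: 411.1500 - 41.6667 = 369.4833°C.
In Fahrenheit: 369.4833 × 1.8 + 32 = 697.07°F.

697.07°F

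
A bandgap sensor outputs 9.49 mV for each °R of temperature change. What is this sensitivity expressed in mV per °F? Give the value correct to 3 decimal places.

9.490 mV per °F

Since only a temperature interval is involved, the additive offset between the scales drops out.
A change of 1°F is a change of 1°R, so per °F the value is 9.49 × 1 = 9.490.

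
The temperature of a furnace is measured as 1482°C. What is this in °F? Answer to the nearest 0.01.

2699.60°F

In Fahrenheit: 1482.0000 × 1.8 + 32 = 2699.60°F.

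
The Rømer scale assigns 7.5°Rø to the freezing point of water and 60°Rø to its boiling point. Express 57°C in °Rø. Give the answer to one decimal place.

Linearly onto the Rømer scale: 7.5 + (57.0000 / 100) × (60 - 7.5) = 37.4°Rø.

37.4°Rø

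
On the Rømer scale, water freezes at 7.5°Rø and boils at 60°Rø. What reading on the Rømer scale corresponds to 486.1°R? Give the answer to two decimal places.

5.88°Rø

First in Celsius: (486.1 - 491.67) × 5/9 = -3.0944°C.
Linearly onto the Rømer scale: 7.5 + (-3.0944 / 100) × (60 - 7.5) = 5.88°Rø.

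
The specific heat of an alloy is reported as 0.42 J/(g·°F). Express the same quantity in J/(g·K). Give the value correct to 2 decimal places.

Since only a temperature interval is involved, the additive offset between the scales drops out.
A change of 1 K is a change of 1.8°F, so per K the value is 0.42 × 1.8 = 0.76.

0.76 J/(g·K)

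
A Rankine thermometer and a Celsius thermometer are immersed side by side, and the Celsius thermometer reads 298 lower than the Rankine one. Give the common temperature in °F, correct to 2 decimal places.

Let x be the Rankine reading; then the Celsius reading is 5/9·x - 273.15.
(5/9·x - 273.15) - x = -298  ⇒  (-4/9)·x = -24.85  ⇒  x = 55.9125°R.
In Celsius: (55.9125 - 491.67) × 5/9 = -242.0875°C.
In Fahrenheit: -242.0875 × 1.8 + 32 = -403.76°F.

-403.76°F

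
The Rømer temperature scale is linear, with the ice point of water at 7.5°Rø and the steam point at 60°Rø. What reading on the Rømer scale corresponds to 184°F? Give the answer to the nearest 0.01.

First in Celsius: (184 - 32) × 5/9 = 84.4444°C.
Linearly onto the Rømer scale: 7.5 + (84.4444 / 100) × (60 - 7.5) = 51.83°Rø.

51.83°Rø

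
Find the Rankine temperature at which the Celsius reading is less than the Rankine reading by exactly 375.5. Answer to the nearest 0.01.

230.29°R

Let R be the Rankine reading. The Celsius reading is C = 5/9·R - 273.15.
Require C - R = -375.5: (-4/9)·R - 273.15 = -375.5.
R = (-375.5 + 273.15) / (-4/9) = 230.29.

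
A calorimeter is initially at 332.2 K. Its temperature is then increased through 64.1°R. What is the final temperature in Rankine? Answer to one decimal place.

662.1°R

Initial temperature in Celsius: 332.2 - 273.15 = 59.0500°C.
The 64.1°R change is an interval, so only the factor 5/9 applies: +64.1 × 5/9 = +35.6111°C.
Final Celsius temperature: 59.0500 + 35.6111 = 94.6611°C.
In Rankine: 94.6611 × 1.8 + 491.67 = 662.1°R.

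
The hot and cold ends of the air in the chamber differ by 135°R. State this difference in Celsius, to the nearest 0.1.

For a temperature interval the offset drops out; only the factor 5/9 applies.
135 × 5/9 = 75.0.

75.0°C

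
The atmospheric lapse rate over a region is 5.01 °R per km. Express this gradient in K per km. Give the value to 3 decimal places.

2.783 K/km

Since only a temperature interval is involved, the additive offset between the scales drops out.
A change of 1°R is a change of 5/9 K, so 5.01 × 5/9 = 2.783.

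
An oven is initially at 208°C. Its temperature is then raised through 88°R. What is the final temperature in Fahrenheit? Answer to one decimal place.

The 88°R change is an interval, so only the factor 5/9 applies: +88 × 5/9 = +48.8889°C.
Final Celsius temperature: 208.0000 + 48.8889 = 256.8889°C.
In Fahrenheit: 256.8889 × 1.8 + 32 = 494.4°F.

494.4°F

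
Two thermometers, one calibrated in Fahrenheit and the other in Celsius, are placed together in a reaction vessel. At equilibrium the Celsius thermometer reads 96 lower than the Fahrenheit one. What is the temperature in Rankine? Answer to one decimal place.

635.7°R

Let x be the Fahrenheit reading; then the Celsius reading is 5/9·x - 17.7778.
(5/9·x - 17.7778) - x = -96  ⇒  (-4/9)·x = -78.2222  ⇒  x = 176.0000°F.
In Celsius: (176 - 32) × 5/9 = 80.0000°C.
In Rankine: 80.0000 × 1.8 + 491.67 = 635.7°R.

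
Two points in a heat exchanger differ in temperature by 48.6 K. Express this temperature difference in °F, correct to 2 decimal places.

An interval of 1 K corresponds to 1.8°F.
48.6 × 1.8 = 87.48.

87.48°F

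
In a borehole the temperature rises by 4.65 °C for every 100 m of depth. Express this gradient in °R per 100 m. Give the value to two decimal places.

8.37 °R/100 m

Since only a temperature interval is involved, the additive offset between the scales drops out.
A change of 1°C is a change of 1.8°R, so 4.65 × 1.8 = 8.37.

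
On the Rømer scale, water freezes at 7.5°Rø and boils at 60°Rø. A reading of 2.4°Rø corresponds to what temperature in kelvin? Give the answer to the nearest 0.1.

Linear interpolation between the fixed points: C = (2.4 - 7.5) × 100 / (60 - 7.5) = -9.7143°C.
Then -9.7143 + 273.15 = 263.4 K.

263.4 K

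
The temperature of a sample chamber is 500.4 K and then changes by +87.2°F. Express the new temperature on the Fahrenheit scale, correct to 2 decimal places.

Initial temperature in Celsius: 500.4 - 273.15 = 227.2500°C.
The 87.2°F change is an interval, so only the factor 5/9 applies: +87.2 × 5/9 = +48.4444°C.
Final Celsius temperature: 227.2500 + 48.4444 = 275.6944°C.
In Fahrenheit: 275.6944 × 1.8 + 32 = 528.25°F.

528.25°F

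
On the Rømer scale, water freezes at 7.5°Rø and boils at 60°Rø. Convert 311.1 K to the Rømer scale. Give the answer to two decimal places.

27.42°Rø

First in Celsius: 311.1 - 273.15 = 37.9500°C.
Linearly onto the Rømer scale: 7.5 + (37.9500 / 100) × (60 - 7.5) = 27.42°Rø.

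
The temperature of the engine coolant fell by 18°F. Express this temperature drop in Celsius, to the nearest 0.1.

Only the scale ratio 5/9 matters for a change in temperature.
18 × 5/9 = 10.0.

10.0°C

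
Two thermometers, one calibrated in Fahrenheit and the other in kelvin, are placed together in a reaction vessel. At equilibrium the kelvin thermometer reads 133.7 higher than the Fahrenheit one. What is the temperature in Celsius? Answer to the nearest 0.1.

Let x be the Fahrenheit reading; then the kelvin reading is 5/9·x + 255.372.
(5/9·x + 255.372) - x = 133.7  ⇒  (-4/9)·x = -121.672  ⇒  x = 273.7625°F.
In Celsius: (273.7625 - 32) × 5/9 = 134.3°C.

134.3°C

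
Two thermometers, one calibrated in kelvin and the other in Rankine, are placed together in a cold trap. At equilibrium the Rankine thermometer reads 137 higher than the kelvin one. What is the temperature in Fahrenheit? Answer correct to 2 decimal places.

Let x be the kelvin reading; then the Rankine reading is 1.8·x.
(1.8·x) - x = 137  ⇒  (0.8)·x = 137  ⇒  x = 171.2500 K.
In Celsius: 171.25 - 273.15 = -101.9000°C.
In Fahrenheit: -101.9000 × 1.8 + 32 = -151.42°F.

-151.42°F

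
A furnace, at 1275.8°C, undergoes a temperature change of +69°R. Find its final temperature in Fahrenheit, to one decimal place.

2397.4°F

The 69°R change is an interval, so only the factor 5/9 applies: +69 × 5/9 = +38.3333°C.
Final Celsius temperature: 1275.8000 + 38.3333 = 1314.1333°C.
In Fahrenheit: 1314.1333 × 1.8 + 32 = 2397.4°F.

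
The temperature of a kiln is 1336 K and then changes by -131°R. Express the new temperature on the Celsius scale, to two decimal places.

Initial temperature in Celsius: 1336 - 273.15 = 1062.8500°C.
The 131°R change is an interval, so only the factor 5/9 applies: -131 × 5/9 = -72.7778°C.
Final Celsius temperature: 1062.8500 - 72.7778 = 990.0722°C.

990.07°C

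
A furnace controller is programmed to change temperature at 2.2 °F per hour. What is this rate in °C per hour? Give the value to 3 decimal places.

The quantity depends on a temperature interval, so only the ratio of degree sizes applies; the offset between the scales is irrelevant.
A change of 1°F is a change of 5/9°C, so 2.2 × 5/9 = 1.222.

1.222 °C/hour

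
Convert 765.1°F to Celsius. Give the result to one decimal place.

In Celsius: (765.1 - 32) × 5/9 = 407.2778°C.

407.3°C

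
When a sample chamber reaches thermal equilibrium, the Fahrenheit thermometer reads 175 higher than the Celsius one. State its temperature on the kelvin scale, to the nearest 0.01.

451.90 K

Let x be the Celsius reading; then the Fahrenheit reading is 1.8·x + 32.
(1.8·x + 32) - x = 175  ⇒  (0.8)·x = 143  ⇒  x = 178.7500°C.
In kelvin: 178.7500 + 273.15 = 451.90 K.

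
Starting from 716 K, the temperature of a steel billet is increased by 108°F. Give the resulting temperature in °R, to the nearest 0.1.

1396.8°R

Initial temperature in Celsius: 716 - 273.15 = 442.8500°C.
The 108°F change is an interval, so only the factor 5/9 applies: +108 × 5/9 = +60.0000°C.
Final Celsius temperature: 442.8500 + 60.0000 = 502.8500°C.
In Rankine: 502.8500 × 1.8 + 491.67 = 1396.8°R.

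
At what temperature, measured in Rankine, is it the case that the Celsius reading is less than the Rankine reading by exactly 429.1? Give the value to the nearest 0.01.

350.89°R

Let R be the Rankine reading. The Celsius reading is C = 5/9·R - 273.15.
Require C - R = -429.1: (-4/9)·R - 273.15 = -429.1.
R = (-429.1 + 273.15) / (-4/9) = 350.89.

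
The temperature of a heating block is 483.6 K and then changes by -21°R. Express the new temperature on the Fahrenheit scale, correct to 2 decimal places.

Initial temperature in Celsius: 483.6 - 273.15 = 210.4500°C.
The 21°R change is an interval, so only the factor 5/9 applies: -21 × 5/9 = -11.6667°C.
Final Celsius temperature: 210.4500 - 11.6667 = 198.7833°C.
In Fahrenheit: 198.7833 × 1.8 + 32 = 389.81°F.

389.81°F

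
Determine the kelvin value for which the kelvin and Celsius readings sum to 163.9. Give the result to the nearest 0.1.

Let K be the kelvin reading. The Celsius reading is C = 1·K - 273.15.
Require K + C = 163.9: (2)·K - 273.15 = 163.9.
K = (163.9 + 273.15) / (2) = 218.5.

218.5 K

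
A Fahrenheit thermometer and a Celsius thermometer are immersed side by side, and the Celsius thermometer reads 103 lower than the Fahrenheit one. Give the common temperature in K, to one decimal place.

361.9 K

Let x be the Fahrenheit reading; then the Celsius reading is 5/9·x - 17.7778.
(5/9·x - 17.7778) - x = -103  ⇒  (-4/9)·x = -85.2222  ⇒  x = 191.7500°F.
In Celsius: (191.75 - 32) × 5/9 = 88.7500°C.
In kelvin: 88.7500 + 273.15 = 361.9 K.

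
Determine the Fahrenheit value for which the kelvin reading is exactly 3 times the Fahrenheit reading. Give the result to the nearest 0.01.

Let F be the Fahrenheit reading. The kelvin reading is K = 5/9·F + 255.372.
Require K = 3·F: 5/9·F + 255.372 = 3·F.
(-22/9)·F = -255.372  ⇒  F = 104.47.

104.47°F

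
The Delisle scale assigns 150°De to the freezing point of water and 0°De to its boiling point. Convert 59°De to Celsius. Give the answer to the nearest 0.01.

60.67°C

Linear interpolation between the fixed points: C = (59 - 150) × 100 / (0 - 150) = 60.6667°C.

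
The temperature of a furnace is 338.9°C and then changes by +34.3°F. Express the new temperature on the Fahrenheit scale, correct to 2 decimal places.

676.32°F

The 34.3°F change is an interval, so only the factor 5/9 applies: +34.3 × 5/9 = +19.0556°C.
Final Celsius temperature: 338.9000 + 19.0556 = 357.9556°C.
In Fahrenheit: 357.9556 × 1.8 + 32 = 676.32°F.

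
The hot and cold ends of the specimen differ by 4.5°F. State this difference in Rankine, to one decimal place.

Fahrenheit and Rankine degrees are the same size, so the interval is unchanged: 4.5.

4.5°R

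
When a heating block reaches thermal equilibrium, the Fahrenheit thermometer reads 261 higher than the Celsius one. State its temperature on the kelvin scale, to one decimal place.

559.4 K

Let x be the Celsius reading; then the Fahrenheit reading is 1.8·x + 32.
(1.8·x + 32) - x = 261  ⇒  (0.8)·x = 229  ⇒  x = 286.2500°C.
In kelvin: 286.2500 + 273.15 = 559.4 K.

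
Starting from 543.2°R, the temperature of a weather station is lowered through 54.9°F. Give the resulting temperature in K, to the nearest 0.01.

271.28 K

Initial temperature in Celsius: (543.2 - 491.67) × 5/9 = 28.6278°C.
The 54.9°F change is an interval, so only the factor 5/9 applies: -54.9 × 5/9 = -30.5000°C.
Final Celsius temperature: 28.6278 - 30.5000 = -1.8722°C.
In kelvin: -1.8722 + 273.15 = 271.28 K.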